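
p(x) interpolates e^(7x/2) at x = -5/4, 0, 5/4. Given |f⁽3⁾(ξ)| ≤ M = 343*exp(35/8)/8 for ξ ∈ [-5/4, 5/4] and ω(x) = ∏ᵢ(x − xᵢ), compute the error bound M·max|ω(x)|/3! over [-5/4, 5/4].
42875*sqrt(3)*exp(35/8)/13824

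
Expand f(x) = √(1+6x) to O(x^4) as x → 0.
1 + 3*x - 9*x**2/2 + 27*x**3/2 + O(x**4)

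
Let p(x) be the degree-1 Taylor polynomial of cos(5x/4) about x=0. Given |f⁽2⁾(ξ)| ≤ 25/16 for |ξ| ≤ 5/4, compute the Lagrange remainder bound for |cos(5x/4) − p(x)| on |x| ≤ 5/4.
625/512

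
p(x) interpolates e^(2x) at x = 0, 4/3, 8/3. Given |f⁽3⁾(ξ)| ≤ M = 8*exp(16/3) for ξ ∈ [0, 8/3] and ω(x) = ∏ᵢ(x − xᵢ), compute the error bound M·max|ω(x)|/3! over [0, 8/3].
512*sqrt(3)*exp(16/3)/729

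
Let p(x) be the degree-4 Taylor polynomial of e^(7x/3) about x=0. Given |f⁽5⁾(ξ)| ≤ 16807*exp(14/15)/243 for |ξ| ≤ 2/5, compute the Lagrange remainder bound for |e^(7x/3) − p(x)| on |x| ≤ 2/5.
67228*exp(14/15)/11390625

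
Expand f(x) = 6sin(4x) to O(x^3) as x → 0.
24*x + O(x**3)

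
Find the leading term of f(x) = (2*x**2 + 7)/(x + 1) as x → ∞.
2*x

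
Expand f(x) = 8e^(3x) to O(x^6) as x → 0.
8 + 24*x + 36*x**2 + 36*x**3 + 27*x**4 + 81*x**5/5 + O(x**6)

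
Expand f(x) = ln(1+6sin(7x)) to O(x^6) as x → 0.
42*x - 882*x**2 + 24353*x**3 - 763518*x**4 + 102136139*x**5/4 + O(x**6)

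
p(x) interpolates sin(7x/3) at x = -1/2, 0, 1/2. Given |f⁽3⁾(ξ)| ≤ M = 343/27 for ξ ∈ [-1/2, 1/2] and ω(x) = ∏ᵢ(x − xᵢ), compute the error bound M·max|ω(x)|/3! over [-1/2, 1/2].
343*sqrt(3)/5832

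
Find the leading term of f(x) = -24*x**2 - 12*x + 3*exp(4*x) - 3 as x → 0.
32*x**3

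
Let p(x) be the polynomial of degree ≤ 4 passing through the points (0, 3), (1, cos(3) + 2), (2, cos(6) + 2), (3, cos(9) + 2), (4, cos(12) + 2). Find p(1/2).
35*cos(3)/32 - 35*cos(6)/64 + 7*cos(9)/32 - 5*cos(12)/128 + 291/128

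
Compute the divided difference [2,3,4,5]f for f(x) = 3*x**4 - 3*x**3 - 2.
39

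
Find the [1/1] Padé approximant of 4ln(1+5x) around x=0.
20*x/(5*x/2 + 1)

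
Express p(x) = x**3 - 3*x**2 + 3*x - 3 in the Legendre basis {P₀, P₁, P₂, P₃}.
(-4)P₀ + (18/5)P₁ + (-2)P₂ + (2/5)P₃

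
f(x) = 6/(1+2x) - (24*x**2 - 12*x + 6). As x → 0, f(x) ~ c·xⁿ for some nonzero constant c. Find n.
3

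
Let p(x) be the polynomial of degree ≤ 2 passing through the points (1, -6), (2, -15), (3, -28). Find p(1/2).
-3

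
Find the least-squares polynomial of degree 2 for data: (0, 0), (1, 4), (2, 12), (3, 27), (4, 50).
3/7 + (-39/70)x + (45/14)x²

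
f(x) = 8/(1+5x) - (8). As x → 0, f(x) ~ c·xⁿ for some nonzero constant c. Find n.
1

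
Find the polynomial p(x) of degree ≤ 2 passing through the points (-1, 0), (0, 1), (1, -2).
-2*x**2 - x + 1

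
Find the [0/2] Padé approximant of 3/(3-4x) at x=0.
1/(1 - 4*x/3)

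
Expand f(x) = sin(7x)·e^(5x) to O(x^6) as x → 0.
7*x + 35*x**2 + 91*x**3/3 - 140*x**4 - 11767*x**5/30 + O(x**6)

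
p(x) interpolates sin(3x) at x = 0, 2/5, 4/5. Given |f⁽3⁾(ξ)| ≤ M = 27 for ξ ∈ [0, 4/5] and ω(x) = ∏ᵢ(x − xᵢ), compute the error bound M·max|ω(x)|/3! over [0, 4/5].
8*sqrt(3)/125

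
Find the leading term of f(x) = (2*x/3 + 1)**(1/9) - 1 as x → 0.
2*x/27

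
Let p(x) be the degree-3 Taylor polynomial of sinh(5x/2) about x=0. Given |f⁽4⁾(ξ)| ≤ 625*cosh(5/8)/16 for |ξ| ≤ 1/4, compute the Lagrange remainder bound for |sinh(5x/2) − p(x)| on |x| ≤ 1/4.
625*cosh(5/8)/98304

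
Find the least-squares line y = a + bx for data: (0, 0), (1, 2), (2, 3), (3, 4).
a = 3/10, b = 13/10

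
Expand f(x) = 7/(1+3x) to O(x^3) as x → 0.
7 - 21*x + 63*x**2 + O(x**3)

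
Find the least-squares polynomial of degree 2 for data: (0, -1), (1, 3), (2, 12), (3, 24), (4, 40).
-8/7 + (181/70)x + (27/14)x²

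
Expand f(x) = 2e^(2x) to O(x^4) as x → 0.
2 + 4*x + 4*x**2 + 8*x**3/3 + O(x**4)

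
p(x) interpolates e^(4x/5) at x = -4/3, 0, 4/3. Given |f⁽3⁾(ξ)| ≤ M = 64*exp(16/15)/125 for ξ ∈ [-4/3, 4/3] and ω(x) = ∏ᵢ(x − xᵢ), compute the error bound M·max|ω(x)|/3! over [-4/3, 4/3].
4096*sqrt(3)*exp(16/15)/91125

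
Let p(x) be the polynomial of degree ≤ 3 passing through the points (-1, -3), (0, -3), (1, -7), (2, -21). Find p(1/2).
-33/8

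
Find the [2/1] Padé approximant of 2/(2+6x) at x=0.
1/(3*x + 1)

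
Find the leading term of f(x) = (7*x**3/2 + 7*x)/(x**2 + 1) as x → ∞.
7*x/2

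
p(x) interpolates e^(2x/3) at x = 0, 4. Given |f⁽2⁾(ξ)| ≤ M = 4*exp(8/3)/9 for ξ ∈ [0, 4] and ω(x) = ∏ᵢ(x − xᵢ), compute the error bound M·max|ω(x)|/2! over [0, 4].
8*exp(8/3)/9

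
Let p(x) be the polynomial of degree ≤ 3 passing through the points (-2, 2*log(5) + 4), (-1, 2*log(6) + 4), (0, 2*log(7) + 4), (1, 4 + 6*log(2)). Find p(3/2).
4 + log(294912*2**(3/4)*21**(5/8)*5**(3/8)/84035)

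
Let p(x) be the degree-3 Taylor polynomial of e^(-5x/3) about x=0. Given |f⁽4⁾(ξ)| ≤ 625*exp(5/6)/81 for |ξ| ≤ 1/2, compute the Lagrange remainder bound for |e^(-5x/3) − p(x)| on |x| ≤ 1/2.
625*exp(5/6)/31104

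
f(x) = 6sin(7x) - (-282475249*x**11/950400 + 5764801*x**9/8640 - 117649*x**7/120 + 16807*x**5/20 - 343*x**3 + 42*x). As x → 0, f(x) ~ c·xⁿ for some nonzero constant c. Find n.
13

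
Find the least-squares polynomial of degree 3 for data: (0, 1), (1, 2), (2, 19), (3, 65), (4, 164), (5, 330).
37/42 + (185/252)x + (-89/42)x² + (109/36)x³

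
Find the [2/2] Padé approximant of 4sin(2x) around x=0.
8*x/(2*x**2/3 + 1)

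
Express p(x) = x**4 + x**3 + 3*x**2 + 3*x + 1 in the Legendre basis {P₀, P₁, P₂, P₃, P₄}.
(11/5)P₀ + (18/5)P₁ + (18/7)P₂ + (2/5)P₃ + (8/35)P₄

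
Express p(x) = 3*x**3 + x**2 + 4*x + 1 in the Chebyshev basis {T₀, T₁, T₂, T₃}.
(3/2)T₀ + (25/4)T₁ + (1/2)T₂ + (3/4)T₃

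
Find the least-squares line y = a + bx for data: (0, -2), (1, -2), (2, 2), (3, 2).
a = -12/5, b = 8/5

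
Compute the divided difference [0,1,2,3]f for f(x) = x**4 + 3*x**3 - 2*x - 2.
9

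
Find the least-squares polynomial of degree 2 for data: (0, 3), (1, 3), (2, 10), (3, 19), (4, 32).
13/5 + (-3/5)x + (2)x²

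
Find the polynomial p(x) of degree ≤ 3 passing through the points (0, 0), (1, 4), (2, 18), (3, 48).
x**3 + 2*x**2 + x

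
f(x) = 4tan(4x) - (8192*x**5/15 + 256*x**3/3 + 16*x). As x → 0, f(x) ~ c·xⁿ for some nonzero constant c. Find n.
7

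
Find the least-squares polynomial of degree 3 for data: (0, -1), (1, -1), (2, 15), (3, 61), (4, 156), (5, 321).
-53/42 + (95/252)x + (-7/3)x² + (109/36)x³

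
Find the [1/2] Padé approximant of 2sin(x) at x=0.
2*x/(x**2/6 + 1)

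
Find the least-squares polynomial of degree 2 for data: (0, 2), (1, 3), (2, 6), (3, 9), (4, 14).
68/35 + (5/7)x + (4/7)x²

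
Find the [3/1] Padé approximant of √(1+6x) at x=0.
(-27*x**3/8 + 27*x**2/4 + 27*x/4 + 1)/(15*x/4 + 1)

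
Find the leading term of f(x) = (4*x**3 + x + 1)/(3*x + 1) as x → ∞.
4*x**2/3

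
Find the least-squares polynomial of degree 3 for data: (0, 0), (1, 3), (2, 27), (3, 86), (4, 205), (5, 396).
-1/42 + (-107/252)x + (55/84)x² + (55/18)x³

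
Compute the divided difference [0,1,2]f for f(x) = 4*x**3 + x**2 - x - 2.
13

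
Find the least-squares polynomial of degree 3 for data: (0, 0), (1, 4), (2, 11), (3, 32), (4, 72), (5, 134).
19/63 + (349/189)x + (-13/126)x² + (55/54)x³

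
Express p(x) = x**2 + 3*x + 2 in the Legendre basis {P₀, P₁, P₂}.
(7/3)P₀ + (3)P₁ + (2/3)P₂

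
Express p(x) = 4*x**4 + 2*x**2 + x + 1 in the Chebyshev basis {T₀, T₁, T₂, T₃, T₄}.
(7/2)T₀ + T₁ + (3)T₂ + (1/2)T₄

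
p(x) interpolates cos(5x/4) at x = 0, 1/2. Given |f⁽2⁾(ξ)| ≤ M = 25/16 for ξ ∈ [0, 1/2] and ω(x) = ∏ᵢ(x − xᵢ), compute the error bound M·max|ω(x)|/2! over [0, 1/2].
25/512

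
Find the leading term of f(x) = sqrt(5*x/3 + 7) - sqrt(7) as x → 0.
5*sqrt(7)*x/42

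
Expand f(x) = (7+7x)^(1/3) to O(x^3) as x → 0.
7**(1/3) + 7**(1/3)*x/3 - 7**(1/3)*x**2/9 + O(x**3)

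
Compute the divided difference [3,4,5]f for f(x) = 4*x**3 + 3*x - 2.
48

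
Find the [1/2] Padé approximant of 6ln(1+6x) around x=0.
36*x/(-3*x**2 + 3*x + 1)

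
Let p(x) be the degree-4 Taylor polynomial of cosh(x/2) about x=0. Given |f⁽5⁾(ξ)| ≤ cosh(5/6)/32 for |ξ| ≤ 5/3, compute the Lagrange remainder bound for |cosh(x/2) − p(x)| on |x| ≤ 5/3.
625*cosh(5/6)/186624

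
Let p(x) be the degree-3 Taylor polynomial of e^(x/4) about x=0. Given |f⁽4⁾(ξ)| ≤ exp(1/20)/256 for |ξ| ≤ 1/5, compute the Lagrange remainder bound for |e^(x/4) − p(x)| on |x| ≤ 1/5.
exp(1/20)/3840000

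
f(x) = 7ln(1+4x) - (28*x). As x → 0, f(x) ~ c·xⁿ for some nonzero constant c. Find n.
2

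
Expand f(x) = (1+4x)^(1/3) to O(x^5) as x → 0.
1 + 4*x/3 - 16*x**2/9 + 320*x**3/81 - 2560*x**4/243 + O(x**5)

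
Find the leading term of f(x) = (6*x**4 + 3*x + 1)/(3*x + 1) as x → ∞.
2*x**3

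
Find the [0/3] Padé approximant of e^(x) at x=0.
1/(-x**3/6 + x**2/2 - x + 1)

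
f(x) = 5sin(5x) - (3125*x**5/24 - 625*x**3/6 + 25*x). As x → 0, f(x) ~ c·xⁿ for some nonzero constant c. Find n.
7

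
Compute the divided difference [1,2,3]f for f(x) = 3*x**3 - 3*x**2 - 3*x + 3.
15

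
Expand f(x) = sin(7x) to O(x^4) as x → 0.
7*x - 343*x**3/6 + O(x**4)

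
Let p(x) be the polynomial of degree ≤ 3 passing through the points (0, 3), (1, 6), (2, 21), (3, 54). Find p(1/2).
27/8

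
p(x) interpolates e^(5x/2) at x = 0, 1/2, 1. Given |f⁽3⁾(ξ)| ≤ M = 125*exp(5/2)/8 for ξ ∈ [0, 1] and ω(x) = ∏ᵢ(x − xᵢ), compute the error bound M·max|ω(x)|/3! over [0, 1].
125*sqrt(3)*exp(5/2)/1728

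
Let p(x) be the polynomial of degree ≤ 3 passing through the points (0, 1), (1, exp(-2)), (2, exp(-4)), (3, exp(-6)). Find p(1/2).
(-5*exp(2) + 1 + 15*exp(4) + 5*exp(6))*exp(-6)/16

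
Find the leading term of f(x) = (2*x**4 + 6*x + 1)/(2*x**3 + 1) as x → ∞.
x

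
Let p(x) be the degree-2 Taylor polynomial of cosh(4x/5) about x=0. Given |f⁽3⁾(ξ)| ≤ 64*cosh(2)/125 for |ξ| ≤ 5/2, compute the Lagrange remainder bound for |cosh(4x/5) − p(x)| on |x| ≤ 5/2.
4*cosh(2)/3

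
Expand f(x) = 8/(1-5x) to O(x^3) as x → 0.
8 + 40*x + 200*x**2 + O(x**3)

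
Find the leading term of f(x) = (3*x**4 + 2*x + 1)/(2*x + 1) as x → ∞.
3*x**3/2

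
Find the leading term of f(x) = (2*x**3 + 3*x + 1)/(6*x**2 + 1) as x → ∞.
x/3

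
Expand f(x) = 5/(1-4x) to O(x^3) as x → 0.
5 + 20*x + 80*x**2 + O(x**3)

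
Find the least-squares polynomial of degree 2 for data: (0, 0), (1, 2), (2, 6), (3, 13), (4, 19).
-8/35 + (123/70)x + (11/14)x²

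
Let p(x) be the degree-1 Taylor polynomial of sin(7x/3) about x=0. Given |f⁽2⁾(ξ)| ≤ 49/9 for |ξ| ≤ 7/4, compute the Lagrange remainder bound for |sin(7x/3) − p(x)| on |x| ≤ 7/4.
2401/288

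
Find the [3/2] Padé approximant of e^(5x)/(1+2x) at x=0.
(2125*x**3/84 + 75*x**2/4 + 75*x/7 + 1)/(-305*x**2/28 + 54*x/7 + 1)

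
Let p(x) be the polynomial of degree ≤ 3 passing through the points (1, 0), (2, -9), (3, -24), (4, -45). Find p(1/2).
9/4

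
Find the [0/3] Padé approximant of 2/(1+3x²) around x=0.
2/(3*x**2 + 1)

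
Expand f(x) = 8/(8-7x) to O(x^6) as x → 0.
1 + 7*x/8 + 49*x**2/64 + 343*x**3/512 + 2401*x**4/4096 + 16807*x**5/32768 + O(x**6)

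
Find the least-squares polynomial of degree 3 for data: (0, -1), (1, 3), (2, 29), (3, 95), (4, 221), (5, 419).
-52/63 + (-131/54)x + (185/63)x² + (155/54)x³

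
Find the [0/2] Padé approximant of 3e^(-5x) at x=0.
3/(25*x**2/2 + 5*x + 1)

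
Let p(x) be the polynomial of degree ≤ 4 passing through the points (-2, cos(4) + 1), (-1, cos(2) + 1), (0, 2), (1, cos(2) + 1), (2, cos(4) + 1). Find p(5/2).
175*cos(4)/64 - 75*cos(2)/16 + 253/64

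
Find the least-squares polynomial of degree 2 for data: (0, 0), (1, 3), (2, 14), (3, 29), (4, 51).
-1/5 + (4/5)x + (3)x²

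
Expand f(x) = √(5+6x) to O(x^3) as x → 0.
sqrt(5) + 3*sqrt(5)*x/5 - 9*sqrt(5)*x**2/50 + O(x**3)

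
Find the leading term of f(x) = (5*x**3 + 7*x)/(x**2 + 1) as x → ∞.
5*x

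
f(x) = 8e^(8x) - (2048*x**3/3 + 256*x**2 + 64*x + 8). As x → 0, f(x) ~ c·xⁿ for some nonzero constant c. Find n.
4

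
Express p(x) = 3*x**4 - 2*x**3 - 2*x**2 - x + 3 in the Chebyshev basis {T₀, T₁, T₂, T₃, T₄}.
(25/8)T₀ + (-5/2)T₁ + (1/2)T₂ + (-1/2)T₃ + (3/8)T₄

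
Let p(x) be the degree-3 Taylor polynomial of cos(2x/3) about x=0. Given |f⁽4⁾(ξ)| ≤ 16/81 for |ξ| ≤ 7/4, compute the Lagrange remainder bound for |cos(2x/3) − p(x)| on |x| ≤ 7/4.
2401/31104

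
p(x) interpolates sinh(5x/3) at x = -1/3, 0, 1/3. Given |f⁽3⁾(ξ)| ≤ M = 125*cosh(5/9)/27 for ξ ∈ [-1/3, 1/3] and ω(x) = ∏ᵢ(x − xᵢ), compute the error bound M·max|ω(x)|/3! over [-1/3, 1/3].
125*sqrt(3)*cosh(5/9)/19683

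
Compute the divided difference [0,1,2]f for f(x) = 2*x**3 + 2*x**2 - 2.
8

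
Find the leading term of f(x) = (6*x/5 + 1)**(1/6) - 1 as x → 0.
x/5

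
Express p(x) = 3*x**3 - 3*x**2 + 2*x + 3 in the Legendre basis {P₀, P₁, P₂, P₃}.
(2)P₀ + (19/5)P₁ + (-2)P₂ + (6/5)P₃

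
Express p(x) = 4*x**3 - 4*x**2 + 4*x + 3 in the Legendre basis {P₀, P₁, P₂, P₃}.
(5/3)P₀ + (32/5)P₁ + (-8/3)P₂ + (8/5)P₃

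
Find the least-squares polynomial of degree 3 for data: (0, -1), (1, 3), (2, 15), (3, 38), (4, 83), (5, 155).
-71/63 + (736/189)x + (-29/63)x² + (32/27)x³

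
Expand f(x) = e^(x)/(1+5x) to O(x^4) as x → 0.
1 - 4*x + 41*x**2/2 - 307*x**3/3 + O(x**4)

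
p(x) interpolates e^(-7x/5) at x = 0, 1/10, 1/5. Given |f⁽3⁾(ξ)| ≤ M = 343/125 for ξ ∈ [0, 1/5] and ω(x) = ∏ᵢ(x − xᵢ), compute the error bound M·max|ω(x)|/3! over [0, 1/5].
343*sqrt(3)/3375000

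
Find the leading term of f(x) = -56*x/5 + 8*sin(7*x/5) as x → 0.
-1372*x**3/375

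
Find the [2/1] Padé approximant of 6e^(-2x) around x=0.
(4*x**2 - 8*x + 6)/(2*x/3 + 1)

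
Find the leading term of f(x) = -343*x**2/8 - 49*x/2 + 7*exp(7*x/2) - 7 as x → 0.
2401*x**3/48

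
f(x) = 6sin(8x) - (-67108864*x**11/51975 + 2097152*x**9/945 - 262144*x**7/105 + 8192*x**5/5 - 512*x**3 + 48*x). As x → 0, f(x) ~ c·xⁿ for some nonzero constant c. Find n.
13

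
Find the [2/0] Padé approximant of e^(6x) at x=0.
18*x**2 + 6*x + 1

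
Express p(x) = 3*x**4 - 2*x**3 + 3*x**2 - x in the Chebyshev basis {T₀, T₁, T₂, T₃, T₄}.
(21/8)T₀ + (-5/2)T₁ + (3)T₂ + (-1/2)T₃ + (3/8)T₄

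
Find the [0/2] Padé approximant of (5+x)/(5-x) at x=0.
1/(2*x**2/25 - 2*x/5 + 1)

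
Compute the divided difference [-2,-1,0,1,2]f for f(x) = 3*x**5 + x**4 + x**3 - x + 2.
1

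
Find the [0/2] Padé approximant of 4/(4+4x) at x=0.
1/(x + 1)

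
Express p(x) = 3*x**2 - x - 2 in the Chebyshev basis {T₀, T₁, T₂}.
(-1/2)T₀ - T₁ + (3/2)T₂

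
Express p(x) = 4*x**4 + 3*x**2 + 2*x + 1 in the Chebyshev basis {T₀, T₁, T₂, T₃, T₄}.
(4)T₀ + (2)T₁ + (7/2)T₂ + (1/2)T₄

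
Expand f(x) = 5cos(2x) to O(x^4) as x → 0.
5 - 10*x**2 + O(x**4)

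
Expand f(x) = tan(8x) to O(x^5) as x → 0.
8*x + 512*x**3/3 + O(x**5)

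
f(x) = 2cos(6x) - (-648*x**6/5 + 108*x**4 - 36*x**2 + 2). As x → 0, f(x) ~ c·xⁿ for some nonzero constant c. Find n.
8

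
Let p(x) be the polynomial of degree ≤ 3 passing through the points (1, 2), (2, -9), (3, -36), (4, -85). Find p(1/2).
27/8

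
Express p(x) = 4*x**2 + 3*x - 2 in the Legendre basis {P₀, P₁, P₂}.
(-2/3)P₀ + (3)P₁ + (8/3)P₂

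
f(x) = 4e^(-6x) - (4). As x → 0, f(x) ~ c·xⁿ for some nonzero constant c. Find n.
1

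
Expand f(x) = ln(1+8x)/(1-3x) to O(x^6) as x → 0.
8*x - 8*x**2 + 440*x**3/3 - 584*x**4 + 24008*x**5/5 + O(x**6)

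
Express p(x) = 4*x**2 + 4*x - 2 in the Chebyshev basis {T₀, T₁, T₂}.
(4)T₁ + (2)T₂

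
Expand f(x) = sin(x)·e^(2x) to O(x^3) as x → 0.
x + 2*x**2 + O(x**3)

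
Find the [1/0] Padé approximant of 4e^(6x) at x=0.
24*x + 4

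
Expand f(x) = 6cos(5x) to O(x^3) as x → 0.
6 - 75*x**2 + O(x**3)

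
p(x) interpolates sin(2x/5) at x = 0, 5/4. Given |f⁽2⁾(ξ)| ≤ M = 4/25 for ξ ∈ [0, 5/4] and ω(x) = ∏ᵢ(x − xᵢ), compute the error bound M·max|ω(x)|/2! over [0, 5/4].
1/32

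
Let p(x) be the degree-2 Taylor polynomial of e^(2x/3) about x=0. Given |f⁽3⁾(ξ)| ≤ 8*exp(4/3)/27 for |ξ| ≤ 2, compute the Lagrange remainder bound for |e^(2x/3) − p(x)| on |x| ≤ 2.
32*exp(4/3)/81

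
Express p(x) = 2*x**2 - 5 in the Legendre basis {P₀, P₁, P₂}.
(-13/3)P₀ + (4/3)P₂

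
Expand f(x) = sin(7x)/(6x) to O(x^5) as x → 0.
7/6 - 343*x**2/36 + 16807*x**4/720 + O(x**5)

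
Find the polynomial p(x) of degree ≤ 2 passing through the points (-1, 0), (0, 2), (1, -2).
-3*x**2 - x + 2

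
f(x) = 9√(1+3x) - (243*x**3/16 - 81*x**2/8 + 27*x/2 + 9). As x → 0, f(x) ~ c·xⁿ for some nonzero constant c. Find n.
4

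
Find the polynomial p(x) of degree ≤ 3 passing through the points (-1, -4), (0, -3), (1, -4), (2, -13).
-x**3 - x**2 + x - 3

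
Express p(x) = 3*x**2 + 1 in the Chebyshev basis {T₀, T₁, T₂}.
(5/2)T₀ + (3/2)T₂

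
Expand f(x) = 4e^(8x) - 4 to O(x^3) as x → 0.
32*x + 128*x**2 + O(x**3)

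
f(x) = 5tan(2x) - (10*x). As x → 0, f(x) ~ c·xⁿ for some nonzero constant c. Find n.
3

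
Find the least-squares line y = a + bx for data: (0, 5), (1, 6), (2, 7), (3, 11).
a = 22/5, b = 19/10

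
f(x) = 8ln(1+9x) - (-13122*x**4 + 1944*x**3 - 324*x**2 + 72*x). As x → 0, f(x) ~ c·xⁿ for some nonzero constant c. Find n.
5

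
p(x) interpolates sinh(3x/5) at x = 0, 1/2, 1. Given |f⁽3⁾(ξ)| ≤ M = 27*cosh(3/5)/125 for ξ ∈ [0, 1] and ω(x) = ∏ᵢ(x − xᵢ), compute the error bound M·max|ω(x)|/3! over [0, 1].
sqrt(3)*cosh(3/5)/1000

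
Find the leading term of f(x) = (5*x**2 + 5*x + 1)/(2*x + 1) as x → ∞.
5*x/2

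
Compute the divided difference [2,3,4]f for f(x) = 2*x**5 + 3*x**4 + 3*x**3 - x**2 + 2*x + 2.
761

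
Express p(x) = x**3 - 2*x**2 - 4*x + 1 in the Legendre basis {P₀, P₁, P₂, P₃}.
(1/3)P₀ + (-17/5)P₁ + (-4/3)P₂ + (2/5)P₃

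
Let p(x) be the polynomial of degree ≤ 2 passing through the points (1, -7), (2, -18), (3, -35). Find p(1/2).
-15/4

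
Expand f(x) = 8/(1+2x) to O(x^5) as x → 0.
8 - 16*x + 32*x**2 - 64*x**3 + 128*x**4 + O(x**5)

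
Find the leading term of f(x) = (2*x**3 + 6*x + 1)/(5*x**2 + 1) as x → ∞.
2*x/5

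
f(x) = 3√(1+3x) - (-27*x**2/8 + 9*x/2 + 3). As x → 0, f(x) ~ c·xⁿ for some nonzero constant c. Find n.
3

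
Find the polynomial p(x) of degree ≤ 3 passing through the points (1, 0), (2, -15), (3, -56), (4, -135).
-2*x**3 - x**2 + 2*x + 1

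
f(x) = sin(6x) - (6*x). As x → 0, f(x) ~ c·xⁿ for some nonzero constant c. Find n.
3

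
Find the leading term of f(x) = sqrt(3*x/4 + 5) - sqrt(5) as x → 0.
3*sqrt(5)*x/40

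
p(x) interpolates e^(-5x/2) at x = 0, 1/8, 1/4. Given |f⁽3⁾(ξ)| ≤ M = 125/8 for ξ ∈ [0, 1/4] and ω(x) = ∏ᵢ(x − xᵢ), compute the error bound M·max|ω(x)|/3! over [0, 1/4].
125*sqrt(3)/110592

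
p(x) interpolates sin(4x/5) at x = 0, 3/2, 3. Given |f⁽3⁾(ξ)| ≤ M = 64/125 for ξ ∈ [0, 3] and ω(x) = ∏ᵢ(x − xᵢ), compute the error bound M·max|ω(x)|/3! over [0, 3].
8*sqrt(3)/125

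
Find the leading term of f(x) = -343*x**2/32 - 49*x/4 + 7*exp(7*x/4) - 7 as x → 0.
2401*x**3/384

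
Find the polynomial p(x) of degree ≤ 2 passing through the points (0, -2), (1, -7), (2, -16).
-2*x**2 - 3*x - 2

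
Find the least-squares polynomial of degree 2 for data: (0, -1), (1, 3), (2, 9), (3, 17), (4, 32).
-4/7 + (8/7)x + (12/7)x²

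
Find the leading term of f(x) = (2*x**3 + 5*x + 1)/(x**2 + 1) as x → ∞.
2*x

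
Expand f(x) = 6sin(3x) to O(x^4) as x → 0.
18*x - 27*x**3 + O(x**4)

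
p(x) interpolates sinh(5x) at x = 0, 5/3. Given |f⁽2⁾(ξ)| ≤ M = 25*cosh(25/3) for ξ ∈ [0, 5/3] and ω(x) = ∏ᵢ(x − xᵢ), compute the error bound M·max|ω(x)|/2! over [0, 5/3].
625*cosh(25/3)/72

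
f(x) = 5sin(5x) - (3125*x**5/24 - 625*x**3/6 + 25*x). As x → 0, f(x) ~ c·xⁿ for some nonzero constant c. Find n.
7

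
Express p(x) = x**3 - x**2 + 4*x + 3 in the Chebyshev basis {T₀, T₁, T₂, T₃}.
(5/2)T₀ + (19/4)T₁ + (-1/2)T₂ + (1/4)T₃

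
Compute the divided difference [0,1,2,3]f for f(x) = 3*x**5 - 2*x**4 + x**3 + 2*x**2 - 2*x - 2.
64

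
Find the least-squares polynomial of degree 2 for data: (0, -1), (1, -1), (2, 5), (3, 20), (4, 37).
-44/35 + (-181/70)x + (43/14)x²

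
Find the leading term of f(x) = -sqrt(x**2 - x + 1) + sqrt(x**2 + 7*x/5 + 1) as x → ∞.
6/5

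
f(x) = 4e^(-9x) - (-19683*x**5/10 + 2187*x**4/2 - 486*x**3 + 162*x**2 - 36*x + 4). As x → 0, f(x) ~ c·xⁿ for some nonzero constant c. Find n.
6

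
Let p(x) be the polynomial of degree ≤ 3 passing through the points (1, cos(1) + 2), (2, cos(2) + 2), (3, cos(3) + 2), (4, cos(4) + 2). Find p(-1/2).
135*cos(3)/16 - 35*cos(4)/16 + 2 + 105*cos(1)/16 - 189*cos(2)/16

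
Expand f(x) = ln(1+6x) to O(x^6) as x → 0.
6*x - 18*x**2 + 72*x**3 - 324*x**4 + 7776*x**5/5 + O(x**6)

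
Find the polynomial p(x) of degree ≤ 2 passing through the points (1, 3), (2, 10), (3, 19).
x**2 + 4*x - 2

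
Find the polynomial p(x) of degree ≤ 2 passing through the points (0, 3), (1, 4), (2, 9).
2*x**2 - x + 3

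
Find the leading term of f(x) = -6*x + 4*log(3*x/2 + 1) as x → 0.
-9*x**2/2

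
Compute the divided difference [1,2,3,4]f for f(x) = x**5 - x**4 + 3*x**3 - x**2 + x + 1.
58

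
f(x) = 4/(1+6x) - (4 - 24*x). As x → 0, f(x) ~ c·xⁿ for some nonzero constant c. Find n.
2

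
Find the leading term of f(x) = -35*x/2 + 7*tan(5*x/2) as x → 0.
875*x**3/24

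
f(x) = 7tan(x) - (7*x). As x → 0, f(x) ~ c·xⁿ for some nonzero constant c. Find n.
3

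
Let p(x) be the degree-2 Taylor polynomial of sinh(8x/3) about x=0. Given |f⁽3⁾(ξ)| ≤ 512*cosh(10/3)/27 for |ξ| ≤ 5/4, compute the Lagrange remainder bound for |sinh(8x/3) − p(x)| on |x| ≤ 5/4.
500*cosh(10/3)/81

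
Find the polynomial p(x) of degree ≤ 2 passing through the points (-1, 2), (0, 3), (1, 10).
3*x**2 + 4*x + 3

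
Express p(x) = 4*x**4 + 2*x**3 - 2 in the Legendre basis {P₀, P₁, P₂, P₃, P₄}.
(-6/5)P₀ + (6/5)P₁ + (16/7)P₂ + (4/5)P₃ + (32/35)P₄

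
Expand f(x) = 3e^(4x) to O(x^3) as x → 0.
3 + 12*x + 24*x**2 + O(x**3)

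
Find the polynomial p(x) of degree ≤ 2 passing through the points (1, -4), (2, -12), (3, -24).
-2*x**2 - 2*x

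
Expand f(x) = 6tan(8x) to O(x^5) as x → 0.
48*x + 1024*x**3 + O(x**5)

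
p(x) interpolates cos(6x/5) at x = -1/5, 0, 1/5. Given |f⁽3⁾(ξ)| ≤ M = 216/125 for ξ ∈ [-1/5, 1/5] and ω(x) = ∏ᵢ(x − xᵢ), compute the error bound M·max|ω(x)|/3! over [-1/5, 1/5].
8*sqrt(3)/15625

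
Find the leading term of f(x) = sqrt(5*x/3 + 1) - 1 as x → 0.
5*x/6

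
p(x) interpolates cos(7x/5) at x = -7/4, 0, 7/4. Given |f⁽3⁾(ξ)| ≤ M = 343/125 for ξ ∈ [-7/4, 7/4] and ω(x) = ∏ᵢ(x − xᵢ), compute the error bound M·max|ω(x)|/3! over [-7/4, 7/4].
117649*sqrt(3)/216000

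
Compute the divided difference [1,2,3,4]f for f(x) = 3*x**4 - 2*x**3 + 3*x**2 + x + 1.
28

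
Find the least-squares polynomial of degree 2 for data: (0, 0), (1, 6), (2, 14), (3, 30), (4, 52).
18/35 + (48/35)x + (20/7)x²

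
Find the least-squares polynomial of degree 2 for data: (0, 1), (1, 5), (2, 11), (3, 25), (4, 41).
41/35 + (6/7)x + (16/7)x²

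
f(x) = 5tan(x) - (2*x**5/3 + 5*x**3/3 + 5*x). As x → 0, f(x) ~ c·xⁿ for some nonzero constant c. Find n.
7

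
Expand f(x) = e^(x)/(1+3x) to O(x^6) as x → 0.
1 - 2*x + 13*x**2/2 - 58*x**3/3 + 1393*x**4/24 - 10447*x**5/60 + O(x**6)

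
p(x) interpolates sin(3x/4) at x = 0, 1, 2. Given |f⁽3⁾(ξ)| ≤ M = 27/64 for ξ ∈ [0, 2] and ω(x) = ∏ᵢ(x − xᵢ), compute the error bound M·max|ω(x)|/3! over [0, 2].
sqrt(3)/64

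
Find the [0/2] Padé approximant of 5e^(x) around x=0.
5/(x**2/2 - x + 1)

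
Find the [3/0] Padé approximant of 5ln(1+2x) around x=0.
10*x*(4*x**2 - 3*x + 3)/3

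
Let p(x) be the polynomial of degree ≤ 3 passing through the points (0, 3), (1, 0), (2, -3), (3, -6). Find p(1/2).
3/2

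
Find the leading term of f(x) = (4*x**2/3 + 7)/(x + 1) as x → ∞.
4*x/3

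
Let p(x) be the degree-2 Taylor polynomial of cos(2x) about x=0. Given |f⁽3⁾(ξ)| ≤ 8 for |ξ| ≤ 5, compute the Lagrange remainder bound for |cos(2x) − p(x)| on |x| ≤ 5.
500/3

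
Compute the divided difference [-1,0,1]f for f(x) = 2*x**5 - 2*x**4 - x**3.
-2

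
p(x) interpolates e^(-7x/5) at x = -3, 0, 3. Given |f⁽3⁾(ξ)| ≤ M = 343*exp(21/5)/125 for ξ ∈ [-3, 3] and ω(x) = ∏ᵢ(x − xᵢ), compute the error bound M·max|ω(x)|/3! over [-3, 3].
343*sqrt(3)*exp(21/5)/125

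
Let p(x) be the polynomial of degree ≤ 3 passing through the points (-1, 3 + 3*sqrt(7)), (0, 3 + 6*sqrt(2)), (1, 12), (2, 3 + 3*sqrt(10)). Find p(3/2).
-15*sqrt(2)/8 + 3*sqrt(7)/16 + 15*sqrt(10)/16 + 183/16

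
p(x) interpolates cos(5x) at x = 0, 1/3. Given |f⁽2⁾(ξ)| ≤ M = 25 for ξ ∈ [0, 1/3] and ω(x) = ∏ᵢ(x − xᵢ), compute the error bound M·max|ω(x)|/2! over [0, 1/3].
25/72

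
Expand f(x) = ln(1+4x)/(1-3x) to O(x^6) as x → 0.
4*x + 4*x**2 + 100*x**3/3 + 36*x**4 + 1564*x**5/5 + O(x**6)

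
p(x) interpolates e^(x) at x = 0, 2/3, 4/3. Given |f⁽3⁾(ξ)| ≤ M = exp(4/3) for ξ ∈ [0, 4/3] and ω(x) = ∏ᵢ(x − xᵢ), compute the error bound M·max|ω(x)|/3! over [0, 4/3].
8*sqrt(3)*exp(4/3)/729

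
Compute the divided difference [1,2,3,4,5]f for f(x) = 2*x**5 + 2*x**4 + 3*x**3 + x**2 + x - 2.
32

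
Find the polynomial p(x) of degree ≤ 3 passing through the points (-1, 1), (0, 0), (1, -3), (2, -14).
-x**3 - x**2 - x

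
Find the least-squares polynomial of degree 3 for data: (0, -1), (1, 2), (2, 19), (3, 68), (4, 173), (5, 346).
-6/7 + (71/42)x + (-16/7)x² + (19/6)x³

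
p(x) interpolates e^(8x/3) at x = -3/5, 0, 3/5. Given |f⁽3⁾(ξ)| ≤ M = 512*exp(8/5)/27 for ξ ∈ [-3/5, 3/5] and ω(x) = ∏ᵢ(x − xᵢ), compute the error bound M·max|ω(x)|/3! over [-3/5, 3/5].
512*sqrt(3)*exp(8/5)/3375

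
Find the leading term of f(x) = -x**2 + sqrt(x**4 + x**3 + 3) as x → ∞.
x/2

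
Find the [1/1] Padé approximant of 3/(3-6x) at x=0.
1/(1 - 2*x)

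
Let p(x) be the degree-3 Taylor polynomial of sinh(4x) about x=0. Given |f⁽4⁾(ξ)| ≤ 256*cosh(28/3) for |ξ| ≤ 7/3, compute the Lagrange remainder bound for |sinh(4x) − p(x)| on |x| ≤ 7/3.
76832*cosh(28/3)/243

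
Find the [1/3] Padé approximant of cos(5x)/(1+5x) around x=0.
(1 - 25*x/12)/(875*x**3/24 + 25*x**2/12 + 35*x/12 + 1)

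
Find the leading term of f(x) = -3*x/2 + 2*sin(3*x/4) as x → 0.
-9*x**3/64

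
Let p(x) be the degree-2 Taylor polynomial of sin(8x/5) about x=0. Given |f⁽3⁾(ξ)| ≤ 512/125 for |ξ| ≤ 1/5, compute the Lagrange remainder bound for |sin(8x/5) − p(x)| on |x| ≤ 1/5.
256/46875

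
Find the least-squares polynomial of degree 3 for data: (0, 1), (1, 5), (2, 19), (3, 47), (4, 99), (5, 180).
58/63 + (442/189)x + (229/252)x² + (125/108)x³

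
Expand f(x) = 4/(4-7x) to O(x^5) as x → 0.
1 + 7*x/4 + 49*x**2/16 + 343*x**3/64 + 2401*x**4/256 + O(x**5)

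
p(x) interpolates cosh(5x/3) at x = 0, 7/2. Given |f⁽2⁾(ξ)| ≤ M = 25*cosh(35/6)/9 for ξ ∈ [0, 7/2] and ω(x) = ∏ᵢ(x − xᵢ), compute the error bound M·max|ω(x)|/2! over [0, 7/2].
1225*cosh(35/6)/288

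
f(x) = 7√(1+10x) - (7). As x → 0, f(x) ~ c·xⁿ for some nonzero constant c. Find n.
1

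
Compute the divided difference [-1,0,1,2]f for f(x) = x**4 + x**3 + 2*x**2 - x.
3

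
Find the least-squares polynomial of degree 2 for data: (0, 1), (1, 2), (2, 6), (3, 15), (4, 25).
31/35 + (-33/70)x + (23/14)x²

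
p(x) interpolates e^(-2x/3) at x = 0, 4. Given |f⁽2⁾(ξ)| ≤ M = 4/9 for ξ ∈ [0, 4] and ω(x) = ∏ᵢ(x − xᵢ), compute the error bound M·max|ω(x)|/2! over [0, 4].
8/9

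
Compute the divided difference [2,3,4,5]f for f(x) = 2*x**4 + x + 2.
28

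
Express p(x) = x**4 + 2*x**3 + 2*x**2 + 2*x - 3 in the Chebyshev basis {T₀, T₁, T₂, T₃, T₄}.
(-13/8)T₀ + (7/2)T₁ + (3/2)T₂ + (1/2)T₃ + (1/8)T₄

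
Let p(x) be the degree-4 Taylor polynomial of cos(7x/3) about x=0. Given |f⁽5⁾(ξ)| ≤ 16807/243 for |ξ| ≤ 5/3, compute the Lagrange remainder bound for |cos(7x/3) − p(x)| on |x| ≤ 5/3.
10504375/1417176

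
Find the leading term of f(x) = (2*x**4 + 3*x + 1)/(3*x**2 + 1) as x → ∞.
2*x**2/3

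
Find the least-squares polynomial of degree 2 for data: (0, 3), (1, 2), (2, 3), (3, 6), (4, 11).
3 + (-2)x + x²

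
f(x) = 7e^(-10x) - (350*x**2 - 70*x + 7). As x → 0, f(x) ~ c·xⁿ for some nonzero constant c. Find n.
3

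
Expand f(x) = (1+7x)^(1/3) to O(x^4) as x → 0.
1 + 7*x/3 - 49*x**2/9 + 1715*x**3/81 + O(x**4)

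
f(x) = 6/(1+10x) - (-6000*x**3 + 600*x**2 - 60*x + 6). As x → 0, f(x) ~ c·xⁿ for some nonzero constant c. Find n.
4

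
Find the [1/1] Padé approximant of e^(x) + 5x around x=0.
(71*x/12 + 1)/(1 - x/12)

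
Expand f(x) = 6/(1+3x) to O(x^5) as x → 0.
6 - 18*x + 54*x**2 - 162*x**3 + 486*x**4 + O(x**5)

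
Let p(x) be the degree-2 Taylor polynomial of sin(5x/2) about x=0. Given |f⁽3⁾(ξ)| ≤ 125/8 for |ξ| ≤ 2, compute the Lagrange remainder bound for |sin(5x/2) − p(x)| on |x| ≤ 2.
125/6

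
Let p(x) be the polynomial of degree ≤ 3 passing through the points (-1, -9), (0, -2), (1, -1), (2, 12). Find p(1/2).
-15/8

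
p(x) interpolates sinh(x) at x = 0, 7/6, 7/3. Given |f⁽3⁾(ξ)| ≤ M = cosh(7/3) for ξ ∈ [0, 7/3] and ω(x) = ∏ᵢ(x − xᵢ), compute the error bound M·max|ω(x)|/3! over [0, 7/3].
343*sqrt(3)*cosh(7/3)/5832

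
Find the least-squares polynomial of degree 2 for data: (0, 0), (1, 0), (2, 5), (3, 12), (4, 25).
(-9/5)x + (2)x²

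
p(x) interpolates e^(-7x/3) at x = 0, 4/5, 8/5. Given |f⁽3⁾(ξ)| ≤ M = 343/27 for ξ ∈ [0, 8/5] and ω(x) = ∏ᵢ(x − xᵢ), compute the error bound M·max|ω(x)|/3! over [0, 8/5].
21952*sqrt(3)/91125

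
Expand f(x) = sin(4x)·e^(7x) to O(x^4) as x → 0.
4*x + 28*x**2 + 262*x**3/3 + O(x**4)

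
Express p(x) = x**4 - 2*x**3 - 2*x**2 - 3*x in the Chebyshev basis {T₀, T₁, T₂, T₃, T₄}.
(-5/8)T₀ + (-9/2)T₁ + (-1/2)T₂ + (-1/2)T₃ + (1/8)T₄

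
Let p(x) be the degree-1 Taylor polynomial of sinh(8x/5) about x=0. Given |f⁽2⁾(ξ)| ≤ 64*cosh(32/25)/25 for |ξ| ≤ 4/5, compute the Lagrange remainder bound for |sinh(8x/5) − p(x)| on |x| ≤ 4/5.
512*cosh(32/25)/625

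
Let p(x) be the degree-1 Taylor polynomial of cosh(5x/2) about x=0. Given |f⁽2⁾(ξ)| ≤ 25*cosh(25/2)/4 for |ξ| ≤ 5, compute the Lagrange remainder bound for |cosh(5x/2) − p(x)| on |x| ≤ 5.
625*cosh(25/2)/8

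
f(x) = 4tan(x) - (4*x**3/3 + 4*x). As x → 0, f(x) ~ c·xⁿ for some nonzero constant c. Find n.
5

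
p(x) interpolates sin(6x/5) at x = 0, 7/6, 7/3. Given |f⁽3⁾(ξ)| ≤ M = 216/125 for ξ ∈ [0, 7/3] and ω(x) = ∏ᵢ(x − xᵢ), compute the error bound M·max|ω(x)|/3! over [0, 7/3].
343*sqrt(3)/3375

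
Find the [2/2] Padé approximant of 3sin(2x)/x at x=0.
(6 - 14*x**2/5)/(x**2/5 + 1)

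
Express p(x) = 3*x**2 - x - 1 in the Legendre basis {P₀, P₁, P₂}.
-P₁ + (2)P₂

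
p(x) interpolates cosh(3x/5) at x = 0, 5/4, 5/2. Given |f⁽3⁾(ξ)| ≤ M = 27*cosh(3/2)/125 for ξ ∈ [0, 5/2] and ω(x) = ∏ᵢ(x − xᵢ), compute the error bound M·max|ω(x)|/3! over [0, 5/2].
sqrt(3)*cosh(3/2)/64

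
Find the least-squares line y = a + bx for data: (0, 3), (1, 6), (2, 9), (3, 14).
a = 13/5, b = 18/5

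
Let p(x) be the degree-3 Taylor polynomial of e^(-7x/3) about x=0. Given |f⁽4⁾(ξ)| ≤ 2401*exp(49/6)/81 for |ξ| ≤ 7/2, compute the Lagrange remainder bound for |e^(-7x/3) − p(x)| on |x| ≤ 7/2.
5764801*exp(49/6)/31104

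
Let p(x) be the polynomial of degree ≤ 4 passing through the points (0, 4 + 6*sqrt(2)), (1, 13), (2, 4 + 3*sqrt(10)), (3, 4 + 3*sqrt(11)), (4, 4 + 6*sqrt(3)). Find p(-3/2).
-6109/32 - 1155*sqrt(11)/32 + 945*sqrt(3)/64 + 3465*sqrt(2)/64 + 4455*sqrt(10)/64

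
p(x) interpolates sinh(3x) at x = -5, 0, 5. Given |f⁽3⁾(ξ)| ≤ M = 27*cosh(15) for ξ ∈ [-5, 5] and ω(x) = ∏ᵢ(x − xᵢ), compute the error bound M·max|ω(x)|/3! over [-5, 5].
125*sqrt(3)*cosh(15)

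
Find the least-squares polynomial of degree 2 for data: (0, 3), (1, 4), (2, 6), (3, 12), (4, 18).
3 + (-1/5)x + x²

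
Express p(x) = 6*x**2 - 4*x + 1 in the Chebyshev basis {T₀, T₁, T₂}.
(4)T₀ + (-4)T₁ + (3)T₂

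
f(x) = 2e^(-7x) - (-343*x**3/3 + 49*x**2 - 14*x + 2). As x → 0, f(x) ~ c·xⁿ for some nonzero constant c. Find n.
4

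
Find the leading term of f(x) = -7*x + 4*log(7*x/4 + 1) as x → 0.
-49*x**2/8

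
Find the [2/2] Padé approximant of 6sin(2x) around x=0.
12*x/(2*x**2/3 + 1)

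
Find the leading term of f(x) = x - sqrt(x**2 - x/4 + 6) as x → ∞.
1/8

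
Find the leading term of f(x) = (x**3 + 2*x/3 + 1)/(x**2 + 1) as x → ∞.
x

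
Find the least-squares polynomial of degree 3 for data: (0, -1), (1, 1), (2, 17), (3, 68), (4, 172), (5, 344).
-11/14 + (-23/28)x + (-29/28)x² + (3)x³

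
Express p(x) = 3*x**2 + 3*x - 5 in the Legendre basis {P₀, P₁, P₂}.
(-4)P₀ + (3)P₁ + (2)P₂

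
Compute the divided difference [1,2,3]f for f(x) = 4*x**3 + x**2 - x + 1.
25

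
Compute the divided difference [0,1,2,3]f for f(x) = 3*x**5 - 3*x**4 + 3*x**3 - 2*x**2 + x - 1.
60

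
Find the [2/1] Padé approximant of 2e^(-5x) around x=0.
(25*x**2/3 - 20*x/3 + 2)/(5*x/3 + 1)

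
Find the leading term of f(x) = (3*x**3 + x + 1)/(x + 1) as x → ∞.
3*x**2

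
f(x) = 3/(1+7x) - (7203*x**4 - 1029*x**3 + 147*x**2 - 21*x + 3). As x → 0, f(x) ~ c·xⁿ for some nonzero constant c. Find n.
5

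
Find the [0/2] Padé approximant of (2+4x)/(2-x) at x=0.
1/(5*x**2 - 5*x/2 + 1)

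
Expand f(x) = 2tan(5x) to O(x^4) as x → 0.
10*x + 250*x**3/3 + O(x**4)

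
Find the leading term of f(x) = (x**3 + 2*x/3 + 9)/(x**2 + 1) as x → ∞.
x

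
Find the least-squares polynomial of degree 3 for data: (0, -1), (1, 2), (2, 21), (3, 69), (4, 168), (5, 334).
-7/6 + (715/252)x + (-85/42)x² + (107/36)x³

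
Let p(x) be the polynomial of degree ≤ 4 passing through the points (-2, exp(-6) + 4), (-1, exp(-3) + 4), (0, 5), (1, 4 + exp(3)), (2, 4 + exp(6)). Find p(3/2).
(-5 + 28*exp(3) + (442 + 140*exp(3) + 35*exp(6))*exp(6))*exp(-6)/128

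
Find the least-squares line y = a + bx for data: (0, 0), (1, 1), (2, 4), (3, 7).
a = -3/5, b = 12/5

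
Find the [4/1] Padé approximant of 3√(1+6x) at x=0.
(729*x**4/40 - 81*x**3/5 + 243*x**2/10 + 108*x/5 + 3)/(21*x/5 + 1)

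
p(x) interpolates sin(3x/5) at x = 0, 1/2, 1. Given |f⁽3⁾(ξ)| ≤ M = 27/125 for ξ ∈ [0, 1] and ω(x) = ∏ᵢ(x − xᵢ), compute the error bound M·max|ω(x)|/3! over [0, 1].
sqrt(3)/1000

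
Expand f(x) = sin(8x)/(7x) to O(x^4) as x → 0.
8/7 - 256*x**2/21 + O(x**4)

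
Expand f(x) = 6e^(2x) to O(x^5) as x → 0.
6 + 12*x + 12*x**2 + 8*x**3 + 4*x**4 + O(x**5)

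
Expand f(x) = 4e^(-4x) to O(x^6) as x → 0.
4 - 16*x + 32*x**2 - 128*x**3/3 + 128*x**4/3 - 512*x**5/15 + O(x**6)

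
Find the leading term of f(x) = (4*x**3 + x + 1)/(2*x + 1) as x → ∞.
2*x**2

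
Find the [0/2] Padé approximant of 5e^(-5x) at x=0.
5/(25*x**2/2 + 5*x + 1)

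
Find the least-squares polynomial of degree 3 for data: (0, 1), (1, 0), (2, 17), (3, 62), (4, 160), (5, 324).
11/14 + (-125/84)x + (-19/14)x² + (35/12)x³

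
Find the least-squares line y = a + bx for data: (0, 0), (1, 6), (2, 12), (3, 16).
a = 2/5, b = 27/5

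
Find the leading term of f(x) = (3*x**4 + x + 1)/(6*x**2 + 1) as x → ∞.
x**2/2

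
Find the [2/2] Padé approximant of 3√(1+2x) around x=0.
(15*x**2/4 + 15*x/2 + 3)/(x**2/4 + 3*x/2 + 1)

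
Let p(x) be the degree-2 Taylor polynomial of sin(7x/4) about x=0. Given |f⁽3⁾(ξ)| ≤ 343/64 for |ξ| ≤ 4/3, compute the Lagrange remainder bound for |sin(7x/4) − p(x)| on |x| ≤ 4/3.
343/162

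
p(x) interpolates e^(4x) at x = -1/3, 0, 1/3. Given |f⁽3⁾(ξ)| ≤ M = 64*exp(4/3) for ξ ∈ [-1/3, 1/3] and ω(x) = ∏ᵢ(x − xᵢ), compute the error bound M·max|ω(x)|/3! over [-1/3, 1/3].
64*sqrt(3)*exp(4/3)/729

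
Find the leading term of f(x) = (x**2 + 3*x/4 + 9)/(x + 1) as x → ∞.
x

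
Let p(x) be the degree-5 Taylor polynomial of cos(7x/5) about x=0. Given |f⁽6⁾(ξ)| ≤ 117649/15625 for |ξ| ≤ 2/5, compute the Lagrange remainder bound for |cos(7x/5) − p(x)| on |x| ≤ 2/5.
470596/10986328125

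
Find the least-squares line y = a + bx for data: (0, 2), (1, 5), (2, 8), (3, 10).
a = 11/5, b = 27/10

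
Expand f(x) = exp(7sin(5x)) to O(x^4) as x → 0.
1 + 35*x + 1225*x**2/2 + 7000*x**3 + O(x**4)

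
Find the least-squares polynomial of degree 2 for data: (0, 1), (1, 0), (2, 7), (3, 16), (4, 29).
17/35 + (-48/35)x + (15/7)x²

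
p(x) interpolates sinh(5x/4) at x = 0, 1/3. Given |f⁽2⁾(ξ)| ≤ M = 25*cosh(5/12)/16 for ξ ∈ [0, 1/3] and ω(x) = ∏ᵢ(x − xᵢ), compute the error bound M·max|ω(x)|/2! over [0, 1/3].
25*cosh(5/12)/1152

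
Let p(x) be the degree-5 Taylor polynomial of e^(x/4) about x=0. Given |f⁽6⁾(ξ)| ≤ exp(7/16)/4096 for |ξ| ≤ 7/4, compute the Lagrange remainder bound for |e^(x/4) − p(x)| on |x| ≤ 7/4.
117649*exp(7/16)/12079595520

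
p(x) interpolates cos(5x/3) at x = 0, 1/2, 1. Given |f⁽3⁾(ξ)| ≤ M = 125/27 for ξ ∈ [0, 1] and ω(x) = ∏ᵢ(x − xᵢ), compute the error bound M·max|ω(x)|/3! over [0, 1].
125*sqrt(3)/5832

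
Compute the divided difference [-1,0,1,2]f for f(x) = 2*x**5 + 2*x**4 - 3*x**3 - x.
11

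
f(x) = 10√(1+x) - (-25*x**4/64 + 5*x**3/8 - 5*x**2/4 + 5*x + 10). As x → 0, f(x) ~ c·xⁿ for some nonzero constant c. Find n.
5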